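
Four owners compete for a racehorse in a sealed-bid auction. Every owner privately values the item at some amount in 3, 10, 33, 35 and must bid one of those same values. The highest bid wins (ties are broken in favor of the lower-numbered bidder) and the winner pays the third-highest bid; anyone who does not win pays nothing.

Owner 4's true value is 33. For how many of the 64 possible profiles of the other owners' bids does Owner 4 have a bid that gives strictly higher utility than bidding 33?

12

Others bid (3, 3, 33): truth gives 0; bid 35 gives 30 > 0. Violating.
Others bid (3, 10, 33): truth gives 0; bid 35 gives 23 > 0. Violating.
Others bid (3, 33, 3): truth gives 0; bid 35 gives 30 > 0. Violating.
Others bid (3, 33, 10): truth gives 0; bid 35 gives 23 > 0. Violating.
Others bid (3, 3, 3): truth gives 30; no alternative beats it.
Others bid (3, 3, 10): truth gives 30; no alternative beats it.
(Checking all 64 profiles: 12 have a profitable deviation, 52 do not.)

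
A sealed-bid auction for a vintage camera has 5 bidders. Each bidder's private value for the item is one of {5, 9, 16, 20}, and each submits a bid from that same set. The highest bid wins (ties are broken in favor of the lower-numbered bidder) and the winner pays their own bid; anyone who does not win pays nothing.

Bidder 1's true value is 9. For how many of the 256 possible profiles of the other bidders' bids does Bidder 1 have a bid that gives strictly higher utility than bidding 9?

1

Others bid (5, 5, 5, 5): truth gives 0; bid 5 gives 4 > 0. Violating.
Others bid (5, 5, 5, 9): truth gives 0; no alternative beats it.
Others bid (5, 5, 5, 16): truth gives 0; no alternative beats it.
(Checking all 256 profiles: 1 has a profitable deviation, 255 do not.)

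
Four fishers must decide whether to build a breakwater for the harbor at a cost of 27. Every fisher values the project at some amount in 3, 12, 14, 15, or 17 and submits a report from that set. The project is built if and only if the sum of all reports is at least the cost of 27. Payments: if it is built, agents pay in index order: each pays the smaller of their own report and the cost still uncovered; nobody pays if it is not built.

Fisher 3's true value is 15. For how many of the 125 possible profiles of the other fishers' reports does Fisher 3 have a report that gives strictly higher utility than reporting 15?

Others report (3, 3, 12): truth gives 0; report 12 gives 3 > 0. Violating.
Others report (3, 3, 14): truth gives 0; report 12 gives 3 > 0. Violating.
Others report (3, 3, 15): truth gives 0; report 12 gives 3 > 0. Violating.
Others report (3, 3, 17): truth gives 0; report 12 gives 3 > 0. Violating.
Others report (3, 3, 3): truth gives 0; no alternative beats it.
Others report (3, 12, 3): truth gives 3; no alternative beats it.
(Checking all 125 profiles: 36 have a profitable deviation, 89 do not.)

36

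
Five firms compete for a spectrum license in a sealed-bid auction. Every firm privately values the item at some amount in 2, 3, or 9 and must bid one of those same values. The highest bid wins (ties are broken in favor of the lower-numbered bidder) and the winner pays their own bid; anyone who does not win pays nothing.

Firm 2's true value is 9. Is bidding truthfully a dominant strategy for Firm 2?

No

Consider the case where Firm 1 bids 2, Firm 3 bids 2, Firm 4 bids 2 and Firm 5 bids 2.
Truthful bid 9: wins, pays 9, utility 9 - 9 = 0.
Bid 3 instead: wins, pays 3, utility 9 - 3 = 6.
Since 6 > 0, bidding 3 is strictly better here, so truthful bidding is not dominant.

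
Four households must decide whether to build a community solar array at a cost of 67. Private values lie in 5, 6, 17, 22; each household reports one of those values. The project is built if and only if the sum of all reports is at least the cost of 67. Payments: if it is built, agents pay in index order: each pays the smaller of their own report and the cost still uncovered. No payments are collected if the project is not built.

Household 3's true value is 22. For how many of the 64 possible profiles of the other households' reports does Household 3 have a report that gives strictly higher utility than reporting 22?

11

Others report (6, 22, 22): truth gives 0; report 17 gives 5 > 0. Violating.
Others report (17, 17, 17): truth gives 0; report 17 gives 5 > 0. Violating.
Others report (17, 17, 22): truth gives 0; report 17 gives 5 > 0. Violating.
Others report (17, 22, 17): truth gives 0; report 17 gives 5 > 0. Violating.
Others report (5, 5, 5): truth gives 0; no alternative beats it.
Others report (5, 5, 6): truth gives 0; no alternative beats it.
(Checking all 64 profiles: 11 have a profitable deviation, 53 do not.)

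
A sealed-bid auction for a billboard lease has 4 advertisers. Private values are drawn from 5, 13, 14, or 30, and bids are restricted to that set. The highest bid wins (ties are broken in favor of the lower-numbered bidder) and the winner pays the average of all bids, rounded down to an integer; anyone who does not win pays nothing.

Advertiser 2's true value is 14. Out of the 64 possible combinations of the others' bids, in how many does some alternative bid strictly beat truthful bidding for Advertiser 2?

1

Others bid (14, 5, 5): truth gives 0; bid 30 gives 1 > 0. Violating.
Others bid (5, 5, 5): truth gives 7; no alternative beats it.
Others bid (5, 5, 13): truth gives 5; no alternative beats it.
(Checking all 64 profiles: 1 has a profitable deviation, 63 do not.)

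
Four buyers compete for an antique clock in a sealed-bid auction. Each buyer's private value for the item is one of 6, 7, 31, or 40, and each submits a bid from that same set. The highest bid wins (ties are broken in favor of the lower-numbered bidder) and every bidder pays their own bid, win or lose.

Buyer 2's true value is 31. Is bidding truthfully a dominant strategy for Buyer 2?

Consider the case where Buyer 1 bids 6, Buyer 3 bids 6 and Buyer 4 bids 6.
Truthful bid 31: wins, pays 31, utility 31 - 31 = 0.
Bid 7 instead: wins, pays 7, utility 31 - 7 = 24.
Since 24 > 0, bidding 7 is strictly better here, so truthful bidding is not dominant.

No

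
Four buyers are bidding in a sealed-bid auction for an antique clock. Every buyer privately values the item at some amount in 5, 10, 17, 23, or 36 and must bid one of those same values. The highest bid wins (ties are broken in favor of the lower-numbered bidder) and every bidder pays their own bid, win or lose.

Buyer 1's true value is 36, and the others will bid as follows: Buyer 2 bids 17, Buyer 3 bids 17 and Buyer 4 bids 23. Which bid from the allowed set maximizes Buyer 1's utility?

Bid 5: loses but pays 5, utility -5.
Bid 10: loses but pays 10, utility -10.
Bid 17: loses but pays 17, utility -17.
Bid 23: wins, pays 23, utility 36 - 23 = 13.
Bid 36: wins, pays 36, utility 36 - 36 = 0.
The best choice is 23 with utility 13.

23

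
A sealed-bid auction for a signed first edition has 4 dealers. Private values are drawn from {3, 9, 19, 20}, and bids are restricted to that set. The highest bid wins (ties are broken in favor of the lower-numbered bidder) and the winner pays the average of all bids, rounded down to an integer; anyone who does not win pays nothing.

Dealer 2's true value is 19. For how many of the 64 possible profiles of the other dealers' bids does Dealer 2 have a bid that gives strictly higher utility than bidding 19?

Others bid (3, 3, 3): truth gives 12; bid 9 gives 15 > 12. Violating.
Others bid (3, 3, 9): truth gives 11; bid 9 gives 13 > 11. Violating.
Others bid (3, 3, 20): truth gives 0; bid 20 gives 8 > 0. Violating.
Others bid (3, 9, 3): truth gives 11; bid 9 gives 13 > 11. Violating.
Others bid (3, 3, 19): truth gives 8; no alternative beats it.
Others bid (3, 9, 19): truth gives 7; no alternative beats it.
(Checking all 64 profiles: 30 have a profitable deviation, 34 do not.)

30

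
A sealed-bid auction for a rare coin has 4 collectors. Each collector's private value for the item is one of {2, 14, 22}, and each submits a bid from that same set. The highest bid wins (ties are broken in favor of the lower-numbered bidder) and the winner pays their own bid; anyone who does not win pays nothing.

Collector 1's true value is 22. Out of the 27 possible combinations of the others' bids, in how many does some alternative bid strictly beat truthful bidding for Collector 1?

Others bid (2, 2, 2): truth gives 0; bid 2 gives 20 > 0. Violating.
Others bid (2, 2, 14): truth gives 0; bid 14 gives 8 > 0. Violating.
Others bid (2, 14, 2): truth gives 0; bid 14 gives 8 > 0. Violating.
Others bid (2, 14, 14): truth gives 0; bid 14 gives 8 > 0. Violating.
Others bid (2, 2, 22): truth gives 0; no alternative beats it.
Others bid (2, 14, 22): truth gives 0; no alternative beats it.
(Checking all 27 profiles: 8 have a profitable deviation, 19 do not.)

8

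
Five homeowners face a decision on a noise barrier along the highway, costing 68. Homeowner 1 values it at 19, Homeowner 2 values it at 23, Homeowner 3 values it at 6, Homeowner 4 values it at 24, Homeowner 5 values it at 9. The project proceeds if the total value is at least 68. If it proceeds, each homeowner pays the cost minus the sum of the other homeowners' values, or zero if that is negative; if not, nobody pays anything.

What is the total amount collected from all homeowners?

Total value 81 ≥ cost 68, so it is built.
Homeowner 1: others sum to 62; max(0, 68 - 62) = 6.
Homeowner 2: others sum to 58; max(0, 68 - 58) = 10.
Homeowner 3: others sum to 75; max(0, 68 - 75) = 0.
Homeowner 4: others sum to 57; max(0, 68 - 57) = 11.
Homeowner 5: others sum to 72; max(0, 68 - 72) = 0.
Total collected = 6 + 10 + 0 + 11 + 0 = 27.

27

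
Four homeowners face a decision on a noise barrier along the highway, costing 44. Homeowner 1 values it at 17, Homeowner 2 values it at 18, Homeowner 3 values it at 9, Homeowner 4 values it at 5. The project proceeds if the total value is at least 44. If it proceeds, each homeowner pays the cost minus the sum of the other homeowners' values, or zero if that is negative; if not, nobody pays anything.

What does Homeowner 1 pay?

12

Total value 49 ≥ cost 44, so the project is built.
The other homeowners' values sum to 32.
Cost minus that sum is 44 - 32 = 12.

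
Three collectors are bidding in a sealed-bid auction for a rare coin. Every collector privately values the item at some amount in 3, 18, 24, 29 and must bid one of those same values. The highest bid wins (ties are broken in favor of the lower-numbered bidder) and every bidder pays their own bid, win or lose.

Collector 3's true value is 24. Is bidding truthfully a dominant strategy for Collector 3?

Consider the case where Collector 1 bids 3 and Collector 2 bids 3.
Truthful bid 24: wins, pays 24, utility 24 - 24 = 0.
Bid 18 instead: wins, pays 18, utility 24 - 18 = 6.
Since 6 > 0, bidding 18 is strictly better here, so truthful bidding is not dominant.

No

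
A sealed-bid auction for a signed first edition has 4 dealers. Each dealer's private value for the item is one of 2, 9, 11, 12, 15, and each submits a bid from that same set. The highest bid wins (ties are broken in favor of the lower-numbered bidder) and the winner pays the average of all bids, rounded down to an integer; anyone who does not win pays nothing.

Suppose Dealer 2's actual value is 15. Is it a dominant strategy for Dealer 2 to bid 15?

Consider the case where Dealer 1 bids 2, Dealer 3 bids 2 and Dealer 4 bids 2.
Truthful bid 15: wins, pays 5, utility 15 - 5 = 10.
Bid 9 instead: wins, pays 3, utility 15 - 3 = 12.
Since 12 > 10, bidding 9 is strictly better here, so truthful bidding is not dominant.

No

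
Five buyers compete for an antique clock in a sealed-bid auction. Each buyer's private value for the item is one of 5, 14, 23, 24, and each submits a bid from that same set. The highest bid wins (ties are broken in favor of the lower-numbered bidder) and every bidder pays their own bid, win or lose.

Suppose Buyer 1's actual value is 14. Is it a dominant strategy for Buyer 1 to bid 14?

Consider the case where Buyer 2 bids 5, Buyer 3 bids 5, Buyer 4 bids 5 and Buyer 5 bids 5.
Truthful bid 14: wins, pays 14, utility 14 - 14 = 0.
Bid 5 instead: wins, pays 5, utility 14 - 5 = 9.
Since 9 > 0, bidding 5 is strictly better here, so truthful bidding is not dominant.

No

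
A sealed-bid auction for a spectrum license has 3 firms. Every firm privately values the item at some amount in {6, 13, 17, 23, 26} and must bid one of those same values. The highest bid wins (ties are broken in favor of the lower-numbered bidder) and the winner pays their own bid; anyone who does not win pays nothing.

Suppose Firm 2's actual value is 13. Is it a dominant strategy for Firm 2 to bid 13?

Yes

Check each profile of the others' bids and compare truth against every alternative bid.
Others bid (6, 6): truth gives 0, best alternative gives 0.
Others bid (6, 13): truth gives 0, best alternative gives 0.
Others bid (6, 17): truth gives 0, best alternative gives 0.
Others bid (6, 23): truth gives 0, best alternative gives 0.
Others bid (6, 26): truth gives 0, best alternative gives 0.
Others bid (13, 6): truth gives 0, best alternative gives 0.
(Remaining 19 profiles checked similarly; truth is weakly best in each.)
In every case the truthful bid is at least as good as any alternative, so it is a dominant strategy.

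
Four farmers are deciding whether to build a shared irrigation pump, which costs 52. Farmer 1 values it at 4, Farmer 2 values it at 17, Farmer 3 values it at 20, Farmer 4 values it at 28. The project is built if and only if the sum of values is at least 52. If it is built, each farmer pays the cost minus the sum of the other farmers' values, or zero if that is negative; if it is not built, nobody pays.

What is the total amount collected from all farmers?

Total value 69 ≥ cost 52, so it is built.
Farmer 1: others sum to 65; max(0, 52 - 65) = 0.
Farmer 2: others sum to 52; max(0, 52 - 52) = 0.
Farmer 3: others sum to 49; max(0, 52 - 49) = 3.
Farmer 4: others sum to 41; max(0, 52 - 41) = 11.
Total collected = 0 + 0 + 3 + 11 = 14.

14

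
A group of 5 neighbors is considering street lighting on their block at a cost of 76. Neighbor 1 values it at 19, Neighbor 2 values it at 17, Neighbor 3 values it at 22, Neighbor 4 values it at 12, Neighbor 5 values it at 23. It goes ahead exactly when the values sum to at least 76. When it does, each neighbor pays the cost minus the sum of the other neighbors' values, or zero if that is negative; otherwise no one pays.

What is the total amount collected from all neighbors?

Total value 93 ≥ cost 76, so it is built.
Neighbor 1: others sum to 74; max(0, 76 - 74) = 2.
Neighbor 2: others sum to 76; max(0, 76 - 76) = 0.
Neighbor 3: others sum to 71; max(0, 76 - 71) = 5.
Neighbor 4: others sum to 81; max(0, 76 - 81) = 0.
Neighbor 5: others sum to 70; max(0, 76 - 70) = 6.
Total collected = 2 + 0 + 5 + 0 + 6 = 13.

13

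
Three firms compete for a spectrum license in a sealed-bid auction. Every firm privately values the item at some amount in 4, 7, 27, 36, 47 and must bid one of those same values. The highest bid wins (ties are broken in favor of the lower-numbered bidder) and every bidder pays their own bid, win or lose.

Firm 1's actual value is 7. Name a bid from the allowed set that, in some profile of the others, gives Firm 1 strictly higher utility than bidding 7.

4

Suppose Firm 2 bids 4 and Firm 3 bids 4.
Bid 7: wins, pays 7, utility 7 - 7 = 0.
Bid 4: wins, pays 4, utility 7 - 4 = 3.
So bidding 4 beats truth here (3 > 0).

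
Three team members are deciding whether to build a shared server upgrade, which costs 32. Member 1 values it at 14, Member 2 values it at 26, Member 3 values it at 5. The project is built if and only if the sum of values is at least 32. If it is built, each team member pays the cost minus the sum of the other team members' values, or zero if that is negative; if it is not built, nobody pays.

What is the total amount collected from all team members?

14

Total value 45 ≥ cost 32, so it is built.
Member 1: others sum to 31; max(0, 32 - 31) = 1.
Member 2: others sum to 19; max(0, 32 - 19) = 13.
Member 3: others sum to 40; max(0, 32 - 40) = 0.
Total collected = 1 + 13 + 0 = 14.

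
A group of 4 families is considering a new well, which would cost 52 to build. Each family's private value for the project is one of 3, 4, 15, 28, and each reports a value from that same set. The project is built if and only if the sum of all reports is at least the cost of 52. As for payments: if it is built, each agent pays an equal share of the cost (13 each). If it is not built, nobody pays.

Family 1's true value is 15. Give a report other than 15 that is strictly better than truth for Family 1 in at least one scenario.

Suppose Family 2 reports 3, Family 3 reports 3 and Family 4 reports 28.
Report 15: project not built, utility 0.
Report 28: project built, pays 13, utility 15 - 13 = 2.
So reporting 28 beats truth here (2 > 0).

28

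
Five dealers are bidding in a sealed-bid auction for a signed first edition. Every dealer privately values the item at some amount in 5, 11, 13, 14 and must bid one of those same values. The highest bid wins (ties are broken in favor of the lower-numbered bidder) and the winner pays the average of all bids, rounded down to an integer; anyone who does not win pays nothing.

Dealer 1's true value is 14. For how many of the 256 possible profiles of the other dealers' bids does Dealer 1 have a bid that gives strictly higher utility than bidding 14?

25

Others bid (5, 5, 5, 5): truth gives 8; bid 5 gives 9 > 8. Violating.
Others bid (5, 5, 5, 11): truth gives 6; bid 11 gives 7 > 6. Violating.
Others bid (5, 5, 11, 5): truth gives 6; bid 11 gives 7 > 6. Violating.
Others bid (5, 5, 11, 11): truth gives 5; bid 11 gives 6 > 5. Violating.
Others bid (5, 5, 5, 13): truth gives 6; no alternative beats it.
Others bid (5, 5, 5, 14): truth gives 6; no alternative beats it.
(Checking all 256 profiles: 25 have a profitable deviation, 231 do not.)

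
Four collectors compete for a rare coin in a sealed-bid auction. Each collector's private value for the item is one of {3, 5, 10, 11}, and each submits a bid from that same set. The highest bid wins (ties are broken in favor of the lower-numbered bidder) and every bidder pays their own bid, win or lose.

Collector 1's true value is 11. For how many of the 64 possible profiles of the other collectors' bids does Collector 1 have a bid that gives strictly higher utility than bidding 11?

27

Others bid (3, 3, 3): truth gives 0; bid 3 gives 8 > 0. Violating.
Others bid (3, 3, 5): truth gives 0; bid 5 gives 6 > 0. Violating.
Others bid (3, 3, 10): truth gives 0; bid 10 gives 1 > 0. Violating.
Others bid (3, 5, 3): truth gives 0; bid 5 gives 6 > 0. Violating.
Others bid (3, 3, 11): truth gives 0; no alternative beats it.
Others bid (3, 5, 11): truth gives 0; no alternative beats it.
(Checking all 64 profiles: 27 have a profitable deviation, 37 do not.)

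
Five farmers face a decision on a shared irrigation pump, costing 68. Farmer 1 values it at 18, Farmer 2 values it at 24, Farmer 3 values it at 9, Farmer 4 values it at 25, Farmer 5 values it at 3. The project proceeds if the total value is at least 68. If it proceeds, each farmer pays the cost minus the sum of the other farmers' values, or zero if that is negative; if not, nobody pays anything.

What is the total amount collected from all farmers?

34

Total value 79 ≥ cost 68, so it is built.
Farmer 1: others sum to 61; max(0, 68 - 61) = 7.
Farmer 2: others sum to 55; max(0, 68 - 55) = 13.
Farmer 3: others sum to 70; max(0, 68 - 70) = 0.
Farmer 4: others sum to 54; max(0, 68 - 54) = 14.
Farmer 5: others sum to 76; max(0, 68 - 76) = 0.
Total collected = 7 + 13 + 0 + 14 + 0 = 34.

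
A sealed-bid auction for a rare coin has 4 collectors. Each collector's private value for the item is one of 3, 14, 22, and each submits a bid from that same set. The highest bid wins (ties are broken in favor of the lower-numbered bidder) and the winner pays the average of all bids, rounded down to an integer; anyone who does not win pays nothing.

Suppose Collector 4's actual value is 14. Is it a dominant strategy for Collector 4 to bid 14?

No

Consider the case where Collector 1 bids 3, Collector 2 bids 3 and Collector 3 bids 14.
Truthful bid 14: loses, pays 0, utility 0.
Bid 22 instead: wins, pays 10, utility 14 - 10 = 4.
Since 4 > 0, bidding 22 is strictly better here, so truthful bidding is not dominant.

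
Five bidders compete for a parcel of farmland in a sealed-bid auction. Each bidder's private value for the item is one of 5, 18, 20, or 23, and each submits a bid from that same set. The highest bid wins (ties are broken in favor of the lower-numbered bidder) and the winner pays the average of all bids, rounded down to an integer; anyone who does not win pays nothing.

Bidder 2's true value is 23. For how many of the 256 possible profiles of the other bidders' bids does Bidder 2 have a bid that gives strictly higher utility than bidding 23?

32

Others bid (5, 5, 5, 5): truth gives 15; bid 18 gives 16 > 15. Violating.
Others bid (5, 5, 5, 18): truth gives 12; bid 18 gives 13 > 12. Violating.
Others bid (5, 5, 18, 5): truth gives 12; bid 18 gives 13 > 12. Violating.
Others bid (5, 5, 18, 18): truth gives 10; bid 18 gives 11 > 10. Violating.
Others bid (5, 5, 5, 20): truth gives 12; no alternative beats it.
Others bid (5, 5, 5, 23): truth gives 11; no alternative beats it.
(Checking all 256 profiles: 32 have a profitable deviation, 224 do not.)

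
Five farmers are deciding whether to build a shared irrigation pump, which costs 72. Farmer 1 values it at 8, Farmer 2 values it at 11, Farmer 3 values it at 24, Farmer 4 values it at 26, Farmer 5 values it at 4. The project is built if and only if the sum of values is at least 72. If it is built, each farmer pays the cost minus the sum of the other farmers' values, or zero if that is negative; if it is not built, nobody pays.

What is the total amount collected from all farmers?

Total value 73 ≥ cost 72, so it is built.
Farmer 1: others sum to 65; max(0, 72 - 65) = 7.
Farmer 2: others sum to 62; max(0, 72 - 62) = 10.
Farmer 3: others sum to 49; max(0, 72 - 49) = 23.
Farmer 4: others sum to 47; max(0, 72 - 47) = 25.
Farmer 5: others sum to 69; max(0, 72 - 69) = 3.
Total collected = 7 + 10 + 23 + 25 + 3 = 68.

68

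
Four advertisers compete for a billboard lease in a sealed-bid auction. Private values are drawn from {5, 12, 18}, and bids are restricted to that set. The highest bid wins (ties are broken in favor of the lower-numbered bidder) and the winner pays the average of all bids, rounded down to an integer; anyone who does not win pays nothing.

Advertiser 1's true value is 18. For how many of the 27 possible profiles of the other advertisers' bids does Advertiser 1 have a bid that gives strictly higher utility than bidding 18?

Others bid (5, 5, 5): truth gives 10; bid 5 gives 13 > 10. Violating.
Others bid (5, 5, 12): truth gives 8; bid 12 gives 10 > 8. Violating.
Others bid (5, 12, 5): truth gives 8; bid 12 gives 10 > 8. Violating.
Others bid (5, 12, 12): truth gives 7; bid 12 gives 8 > 7. Violating.
Others bid (5, 5, 18): truth gives 7; no alternative beats it.
Others bid (5, 12, 18): truth gives 5; no alternative beats it.
(Checking all 27 profiles: 8 have a profitable deviation, 19 do not.)

8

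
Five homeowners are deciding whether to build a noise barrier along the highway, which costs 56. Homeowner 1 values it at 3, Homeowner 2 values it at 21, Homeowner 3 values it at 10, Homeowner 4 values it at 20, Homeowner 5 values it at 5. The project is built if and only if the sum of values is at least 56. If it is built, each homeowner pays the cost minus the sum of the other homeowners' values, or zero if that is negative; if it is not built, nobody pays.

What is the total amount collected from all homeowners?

Total value 59 ≥ cost 56, so it is built.
Homeowner 1: others sum to 56; max(0, 56 - 56) = 0.
Homeowner 2: others sum to 38; max(0, 56 - 38) = 18.
Homeowner 3: others sum to 49; max(0, 56 - 49) = 7.
Homeowner 4: others sum to 39; max(0, 56 - 39) = 17.
Homeowner 5: others sum to 54; max(0, 56 - 54) = 2.
Total collected = 0 + 18 + 7 + 17 + 2 = 44.

44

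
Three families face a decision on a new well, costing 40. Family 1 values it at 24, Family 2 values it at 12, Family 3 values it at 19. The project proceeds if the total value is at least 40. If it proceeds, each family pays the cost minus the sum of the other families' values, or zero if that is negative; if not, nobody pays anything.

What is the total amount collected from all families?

13

Total value 55 ≥ cost 40, so it is built.
Family 1: others sum to 31; max(0, 40 - 31) = 9.
Family 2: others sum to 43; max(0, 40 - 43) = 0.
Family 3: others sum to 36; max(0, 40 - 36) = 4.
Total collected = 9 + 0 + 4 = 13.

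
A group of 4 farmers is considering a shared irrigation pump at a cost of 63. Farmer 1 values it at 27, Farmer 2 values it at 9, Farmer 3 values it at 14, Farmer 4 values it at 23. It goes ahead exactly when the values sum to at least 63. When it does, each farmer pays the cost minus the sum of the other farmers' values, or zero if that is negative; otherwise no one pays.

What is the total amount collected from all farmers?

34

Total value 73 ≥ cost 63, so it is built.
Farmer 1: others sum to 46; max(0, 63 - 46) = 17.
Farmer 2: others sum to 64; max(0, 63 - 64) = 0.
Farmer 3: others sum to 59; max(0, 63 - 59) = 4.
Farmer 4: others sum to 50; max(0, 63 - 50) = 13.
Total collected = 17 + 0 + 4 + 13 = 34.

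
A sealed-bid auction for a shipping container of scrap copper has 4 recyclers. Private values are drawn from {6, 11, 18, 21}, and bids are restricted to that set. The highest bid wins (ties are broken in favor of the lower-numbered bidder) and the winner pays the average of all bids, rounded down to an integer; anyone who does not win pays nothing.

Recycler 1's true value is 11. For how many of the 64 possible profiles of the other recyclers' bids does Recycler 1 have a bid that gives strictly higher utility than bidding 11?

Others bid (6, 6, 6): truth gives 4; bid 6 gives 5 > 4. Violating.
Others bid (6, 6, 11): truth gives 3; no alternative beats it.
Others bid (6, 6, 18): truth gives 0; no alternative beats it.
(Checking all 64 profiles: 1 has a profitable deviation, 63 do not.)

1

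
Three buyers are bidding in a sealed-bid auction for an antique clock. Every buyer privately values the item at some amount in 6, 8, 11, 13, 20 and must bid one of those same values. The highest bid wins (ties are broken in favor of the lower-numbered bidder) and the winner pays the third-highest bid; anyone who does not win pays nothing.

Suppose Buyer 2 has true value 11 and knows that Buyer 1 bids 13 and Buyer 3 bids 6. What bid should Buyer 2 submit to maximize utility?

20

Bid 6: loses, pays 0, utility 0.
Bid 8: loses, pays 0, utility 0.
Bid 11: loses, pays 0, utility 0.
Bid 13: loses, pays 0, utility 0.
Bid 20: wins, pays 6, utility 11 - 6 = 5.
The best choice is 20 with utility 5.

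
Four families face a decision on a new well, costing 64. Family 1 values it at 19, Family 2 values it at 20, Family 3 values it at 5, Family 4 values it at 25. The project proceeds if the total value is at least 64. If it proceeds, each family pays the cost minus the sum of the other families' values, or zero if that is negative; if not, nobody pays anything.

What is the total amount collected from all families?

Total value 69 ≥ cost 64, so it is built.
Family 1: others sum to 50; max(0, 64 - 50) = 14.
Family 2: others sum to 49; max(0, 64 - 49) = 15.
Family 3: others sum to 64; max(0, 64 - 64) = 0.
Family 4: others sum to 44; max(0, 64 - 44) = 20.
Total collected = 14 + 15 + 0 + 20 = 49.

49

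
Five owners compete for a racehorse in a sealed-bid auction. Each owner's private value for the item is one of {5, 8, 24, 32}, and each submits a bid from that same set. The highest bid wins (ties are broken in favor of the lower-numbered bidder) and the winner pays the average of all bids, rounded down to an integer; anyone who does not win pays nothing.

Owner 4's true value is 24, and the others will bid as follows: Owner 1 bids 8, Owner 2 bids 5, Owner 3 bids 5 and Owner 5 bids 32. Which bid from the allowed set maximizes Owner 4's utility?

Bid 5: loses, pays 0, utility 0.
Bid 8: loses, pays 0, utility 0.
Bid 24: loses, pays 0, utility 0.
Bid 32: wins, pays 16, utility 24 - 16 = 8.
The best choice is 32 with utility 8.

32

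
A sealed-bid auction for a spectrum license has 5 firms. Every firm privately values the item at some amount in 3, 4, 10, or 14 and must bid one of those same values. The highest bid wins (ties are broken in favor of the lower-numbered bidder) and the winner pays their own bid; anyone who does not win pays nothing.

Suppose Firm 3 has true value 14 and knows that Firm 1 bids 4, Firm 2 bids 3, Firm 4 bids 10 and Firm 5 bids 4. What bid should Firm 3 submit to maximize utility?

10

Bid 3: loses, pays 0, utility 0.
Bid 4: loses, pays 0, utility 0.
Bid 10: wins, pays 10, utility 14 - 10 = 4.
Bid 14: wins, pays 14, utility 14 - 14 = 0.
The best choice is 10 with utility 4.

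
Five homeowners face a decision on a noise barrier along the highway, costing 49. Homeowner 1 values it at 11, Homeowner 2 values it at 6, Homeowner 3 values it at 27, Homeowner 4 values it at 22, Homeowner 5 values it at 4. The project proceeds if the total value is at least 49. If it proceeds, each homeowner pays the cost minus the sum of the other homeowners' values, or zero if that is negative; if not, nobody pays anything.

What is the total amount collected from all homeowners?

Total value 70 ≥ cost 49, so it is built.
Homeowner 1: others sum to 59; max(0, 49 - 59) = 0.
Homeowner 2: others sum to 64; max(0, 49 - 64) = 0.
Homeowner 3: others sum to 43; max(0, 49 - 43) = 6.
Homeowner 4: others sum to 48; max(0, 49 - 48) = 1.
Homeowner 5: others sum to 66; max(0, 49 - 66) = 0.
Total collected = 0 + 0 + 6 + 1 + 0 = 7.

7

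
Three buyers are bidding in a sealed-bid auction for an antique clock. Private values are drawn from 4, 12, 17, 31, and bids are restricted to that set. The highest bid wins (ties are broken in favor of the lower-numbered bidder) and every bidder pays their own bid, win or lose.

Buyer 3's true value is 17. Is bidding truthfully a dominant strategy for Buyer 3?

No

Consider the case where Buyer 1 bids 4 and Buyer 2 bids 4.
Truthful bid 17: wins, pays 17, utility 17 - 17 = 0.
Bid 12 instead: wins, pays 12, utility 17 - 12 = 5.
Since 5 > 0, bidding 12 is strictly better here, so truthful bidding is not dominant.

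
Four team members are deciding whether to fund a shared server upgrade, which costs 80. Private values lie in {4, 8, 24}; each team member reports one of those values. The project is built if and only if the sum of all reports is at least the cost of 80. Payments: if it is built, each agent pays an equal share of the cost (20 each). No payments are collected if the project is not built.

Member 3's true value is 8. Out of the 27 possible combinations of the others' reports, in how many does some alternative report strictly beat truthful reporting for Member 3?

1

Others report (24, 24, 24): truth gives -12; report 4 gives 0 > -12. Violating.
Others report (4, 4, 4): truth gives 0; no alternative beats it.
Others report (4, 4, 8): truth gives 0; no alternative beats it.
(Checking all 27 profiles: 1 has a profitable deviation, 26 do not.)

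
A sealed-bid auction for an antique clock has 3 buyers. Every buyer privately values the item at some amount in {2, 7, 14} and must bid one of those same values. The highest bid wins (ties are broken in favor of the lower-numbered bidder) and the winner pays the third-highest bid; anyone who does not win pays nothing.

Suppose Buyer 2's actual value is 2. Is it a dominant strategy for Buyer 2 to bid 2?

Yes

Check each profile of the others' bids and compare truth against every alternative bid.
Others bid (2, 2): truth gives 0, best alternative gives 0.
Others bid (2, 7): truth gives 0, best alternative gives 0.
Others bid (2, 14): truth gives 0, best alternative gives 0.
Others bid (7, 2): truth gives 0, best alternative gives 0.
Others bid (7, 7): truth gives 0, best alternative gives 0.
Others bid (7, 14): truth gives 0, best alternative gives 0.
(Remaining 3 profiles checked similarly; truth is weakly best in each.)
In every case the truthful bid is at least as good as any alternative, so it is a dominant strategy.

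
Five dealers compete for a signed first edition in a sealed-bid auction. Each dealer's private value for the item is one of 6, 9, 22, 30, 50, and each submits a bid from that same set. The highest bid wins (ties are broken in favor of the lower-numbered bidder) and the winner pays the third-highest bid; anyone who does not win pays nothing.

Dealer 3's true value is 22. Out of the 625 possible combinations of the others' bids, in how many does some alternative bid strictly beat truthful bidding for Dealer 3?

Others bid (6, 6, 6, 30): truth gives 0; bid 30 gives 16 > 0. Violating.
Others bid (6, 6, 6, 50): truth gives 0; bid 50 gives 16 > 0. Violating.
Others bid (6, 6, 9, 30): truth gives 0; bid 30 gives 13 > 0. Violating.
Others bid (6, 6, 9, 50): truth gives 0; bid 50 gives 13 > 0. Violating.
Others bid (6, 6, 6, 6): truth gives 16; no alternative beats it.
Others bid (6, 6, 6, 9): truth gives 16; no alternative beats it.
(Checking all 625 profiles: 64 have a profitable deviation, 561 do not.)

64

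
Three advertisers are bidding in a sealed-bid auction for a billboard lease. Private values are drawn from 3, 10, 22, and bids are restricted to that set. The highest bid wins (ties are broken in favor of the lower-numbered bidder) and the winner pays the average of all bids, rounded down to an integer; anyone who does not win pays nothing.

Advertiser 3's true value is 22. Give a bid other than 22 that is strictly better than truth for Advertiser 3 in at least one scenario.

Suppose Advertiser 1 bids 3 and Advertiser 2 bids 3.
Bid 22: wins, pays 9, utility 22 - 9 = 13.
Bid 10: wins, pays 5, utility 22 - 5 = 17.
So bidding 10 beats truth here (17 > 13).

10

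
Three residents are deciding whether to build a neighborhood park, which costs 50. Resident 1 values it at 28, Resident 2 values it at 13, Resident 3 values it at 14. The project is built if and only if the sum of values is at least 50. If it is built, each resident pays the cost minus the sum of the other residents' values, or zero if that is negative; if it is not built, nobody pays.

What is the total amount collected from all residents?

40

Total value 55 ≥ cost 50, so it is built.
Resident 1: others sum to 27; max(0, 50 - 27) = 23.
Resident 2: others sum to 42; max(0, 50 - 42) = 8.
Resident 3: others sum to 41; max(0, 50 - 41) = 9.
Total collected = 23 + 8 + 9 = 40.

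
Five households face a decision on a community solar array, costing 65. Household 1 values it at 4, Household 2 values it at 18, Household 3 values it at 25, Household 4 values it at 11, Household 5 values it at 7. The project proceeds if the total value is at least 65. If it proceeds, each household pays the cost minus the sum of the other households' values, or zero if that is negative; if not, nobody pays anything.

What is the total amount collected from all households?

Total value 65 ≥ cost 65, so it is built.
Household 1: others sum to 61; max(0, 65 - 61) = 4.
Household 2: others sum to 47; max(0, 65 - 47) = 18.
Household 3: others sum to 40; max(0, 65 - 40) = 25.
Household 4: others sum to 54; max(0, 65 - 54) = 11.
Household 5: others sum to 58; max(0, 65 - 58) = 7.
Total collected = 4 + 18 + 25 + 11 + 7 = 65.

65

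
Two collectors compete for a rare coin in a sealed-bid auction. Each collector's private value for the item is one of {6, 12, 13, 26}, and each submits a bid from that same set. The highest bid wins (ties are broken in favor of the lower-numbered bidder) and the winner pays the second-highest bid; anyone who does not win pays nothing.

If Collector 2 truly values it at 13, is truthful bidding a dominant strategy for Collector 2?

Check each profile of the others' bids and compare truth against every alternative bid.
Others bid (6): truth gives 7, best alternative gives 7.
Others bid (12): truth gives 1, best alternative gives 1.
Others bid (13): truth gives 0, best alternative gives 0.
Others bid (26): truth gives 0, best alternative gives 0.
In every case the truthful bid is at least as good as any alternative, so it is a dominant strategy.

Yes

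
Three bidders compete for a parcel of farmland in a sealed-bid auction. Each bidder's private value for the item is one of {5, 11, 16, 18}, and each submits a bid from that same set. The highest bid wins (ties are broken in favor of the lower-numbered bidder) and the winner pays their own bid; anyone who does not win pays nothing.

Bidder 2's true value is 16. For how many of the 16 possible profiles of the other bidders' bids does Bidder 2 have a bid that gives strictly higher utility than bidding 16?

Others bid (5, 5): truth gives 0; bid 11 gives 5 > 0. Violating.
Others bid (5, 11): truth gives 0; bid 11 gives 5 > 0. Violating.
Others bid (5, 16): truth gives 0; no alternative beats it.
Others bid (5, 18): truth gives 0; no alternative beats it.
(Checking all 16 profiles: 2 have a profitable deviation, 14 do not.)

2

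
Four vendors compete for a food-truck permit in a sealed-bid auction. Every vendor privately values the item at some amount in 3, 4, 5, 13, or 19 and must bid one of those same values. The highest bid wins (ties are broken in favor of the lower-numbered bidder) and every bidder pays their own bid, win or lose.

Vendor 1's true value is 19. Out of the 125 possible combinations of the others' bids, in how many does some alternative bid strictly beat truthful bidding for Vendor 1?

Others bid (3, 3, 3): truth gives 0; bid 3 gives 16 > 0. Violating.
Others bid (3, 3, 4): truth gives 0; bid 4 gives 15 > 0. Violating.
Others bid (3, 3, 5): truth gives 0; bid 5 gives 14 > 0. Violating.
Others bid (3, 3, 13): truth gives 0; bid 13 gives 6 > 0. Violating.
Others bid (3, 3, 19): truth gives 0; no alternative beats it.
Others bid (3, 4, 19): truth gives 0; no alternative beats it.
(Checking all 125 profiles: 64 have a profitable deviation, 61 do not.)

64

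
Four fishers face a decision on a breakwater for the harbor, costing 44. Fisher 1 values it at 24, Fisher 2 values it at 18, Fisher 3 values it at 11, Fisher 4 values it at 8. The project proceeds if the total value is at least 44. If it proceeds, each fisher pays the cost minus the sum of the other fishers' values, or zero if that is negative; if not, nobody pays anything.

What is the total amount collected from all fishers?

Total value 61 ≥ cost 44, so it is built.
Fisher 1: others sum to 37; max(0, 44 - 37) = 7.
Fisher 2: others sum to 43; max(0, 44 - 43) = 1.
Fisher 3: others sum to 50; max(0, 44 - 50) = 0.
Fisher 4: others sum to 53; max(0, 44 - 53) = 0.
Total collected = 7 + 1 + 0 + 0 = 8.

8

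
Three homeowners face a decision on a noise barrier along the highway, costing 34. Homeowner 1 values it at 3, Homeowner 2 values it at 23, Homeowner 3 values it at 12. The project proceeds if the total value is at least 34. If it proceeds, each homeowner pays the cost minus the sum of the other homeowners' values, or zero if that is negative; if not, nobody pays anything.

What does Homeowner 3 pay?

Total value 38 ≥ cost 34, so the project is built.
The other homeowners' values sum to 26.
Cost minus that sum is 34 - 26 = 8.

8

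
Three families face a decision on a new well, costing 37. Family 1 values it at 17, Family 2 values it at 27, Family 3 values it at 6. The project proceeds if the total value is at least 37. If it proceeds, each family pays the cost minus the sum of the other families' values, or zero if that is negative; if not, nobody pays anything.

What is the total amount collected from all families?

18

Total value 50 ≥ cost 37, so it is built.
Family 1: others sum to 33; max(0, 37 - 33) = 4.
Family 2: others sum to 23; max(0, 37 - 23) = 14.
Family 3: others sum to 44; max(0, 37 - 44) = 0.
Total collected = 4 + 14 + 0 = 18.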